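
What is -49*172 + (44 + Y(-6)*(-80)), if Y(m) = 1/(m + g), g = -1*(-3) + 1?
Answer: -8344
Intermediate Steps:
g = 4 (g = 3 + 1 = 4)
Y(m) = 1/(4 + m) (Y(m) = 1/(m + 4) = 1/(4 + m))
-49*172 + (44 + Y(-6)*(-80)) = -49*172 + (44 - 80/(4 - 6)) = -8428 + (44 - 80/(-2)) = -8428 + (44 - ½*(-80)) = -8428 + (44 + 40) = -8428 + 84 = -8344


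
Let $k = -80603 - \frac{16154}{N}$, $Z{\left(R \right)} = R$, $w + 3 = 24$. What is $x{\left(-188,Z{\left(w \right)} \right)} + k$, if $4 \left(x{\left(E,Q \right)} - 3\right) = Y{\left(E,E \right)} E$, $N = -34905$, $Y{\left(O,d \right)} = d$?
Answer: $- \frac{2504906266}{34905} \approx -71764.0$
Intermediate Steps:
$w = 21$ ($w = -3 + 24 = 21$)
$x{\left(E,Q \right)} = 3 + \frac{E^{2}}{4}$ ($x{\left(E,Q \right)} = 3 + \frac{E E}{4} = 3 + \frac{E^{2}}{4}$)
$k = - \frac{2813431561}{34905}$ ($k = -80603 - \frac{16154}{-34905} = -80603 - - \frac{16154}{34905} = -80603 + \frac{16154}{34905} = - \frac{2813431561}{34905} \approx -80603.0$)
$x{\left(-188,Z{\left(w \right)} \right)} + k = \left(3 + \frac{\left(-188\right)^{2}}{4}\right) - \frac{2813431561}{34905} = \left(3 + \frac{1}{4} \cdot 35344\right) - \frac{2813431561}{34905} = \left(3 + 8836\right) - \frac{2813431561}{34905} = 8839 - \frac{2813431561}{34905} = - \frac{2504906266}{34905}$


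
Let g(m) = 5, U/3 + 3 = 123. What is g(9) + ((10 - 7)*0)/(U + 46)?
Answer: 5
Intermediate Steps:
U = 360 (U = -9 + 3*123 = -9 + 369 = 360)
g(9) + ((10 - 7)*0)/(U + 46) = 5 + ((10 - 7)*0)/(360 + 46) = 5 + (3*0)/406 = 5 + (1/406)*0 = 5 + 0 = 5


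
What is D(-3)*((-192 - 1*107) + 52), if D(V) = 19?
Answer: -4693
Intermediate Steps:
D(-3)*((-192 - 1*107) + 52) = 19*((-192 - 1*107) + 52) = 19*((-192 - 107) + 52) = 19*(-299 + 52) = 19*(-247) = -4693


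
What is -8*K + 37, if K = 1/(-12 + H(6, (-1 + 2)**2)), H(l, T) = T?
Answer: 415/11 ≈ 37.727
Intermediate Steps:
K = -1/11 (K = 1/(-12 + (-1 + 2)**2) = 1/(-12 + 1**2) = 1/(-12 + 1) = 1/(-11) = -1/11 ≈ -0.090909)
-8*K + 37 = -8*(-1/11) + 37 = 8/11 + 37 = 415/11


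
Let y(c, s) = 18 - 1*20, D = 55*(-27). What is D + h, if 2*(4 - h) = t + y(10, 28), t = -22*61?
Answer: -809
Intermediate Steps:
D = -1485
y(c, s) = -2 (y(c, s) = 18 - 20 = -2)
t = -1342
h = 676 (h = 4 - (-1342 - 2)/2 = 4 - ½*(-1344) = 4 + 672 = 676)
D + h = -1485 + 676 = -809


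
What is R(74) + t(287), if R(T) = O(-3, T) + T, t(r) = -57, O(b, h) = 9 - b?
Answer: 29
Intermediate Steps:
R(T) = 12 + T (R(T) = (9 - 1*(-3)) + T = (9 + 3) + T = 12 + T)
R(74) + t(287) = (12 + 74) - 57 = 86 - 57 = 29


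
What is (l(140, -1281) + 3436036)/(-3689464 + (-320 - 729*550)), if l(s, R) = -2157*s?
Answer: -1567028/2045367 ≈ -0.76614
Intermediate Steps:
(l(140, -1281) + 3436036)/(-3689464 + (-320 - 729*550)) = (-2157*140 + 3436036)/(-3689464 + (-320 - 729*550)) = (-301980 + 3436036)/(-3689464 + (-320 - 400950)) = 3134056/(-3689464 - 401270) = 3134056/(-4090734) = 3134056*(-1/4090734) = -1567028/2045367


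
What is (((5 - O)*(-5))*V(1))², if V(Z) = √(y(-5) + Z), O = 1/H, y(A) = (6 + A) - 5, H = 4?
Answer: -27075/16 ≈ -1692.2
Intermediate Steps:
y(A) = 1 + A
O = ¼ (O = 1/4 = ¼ ≈ 0.25000)
V(Z) = √(-4 + Z) (V(Z) = √((1 - 5) + Z) = √(-4 + Z))
(((5 - O)*(-5))*V(1))² = (((5 - 1*¼)*(-5))*√(-4 + 1))² = (((5 - ¼)*(-5))*√(-3))² = (((19/4)*(-5))*(I*√3))² = (-95*I*√3/4)² = -27075/16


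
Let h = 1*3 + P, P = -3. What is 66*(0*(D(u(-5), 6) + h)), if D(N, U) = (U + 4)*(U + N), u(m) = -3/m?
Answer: 0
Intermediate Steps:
D(N, U) = (4 + U)*(N + U)
h = 0 (h = 1*3 - 3 = 3 - 3 = 0)
66*(0*(D(u(-5), 6) + h)) = 66*(0*((6**2 + 4*(-3/(-5)) + 4*6 - 3/(-5)*6) + 0)) = 66*(0*((36 + 4*(-3*(-1/5)) + 24 - 3*(-1/5)*6) + 0)) = 66*(0*((36 + 4*(3/5) + 24 + (3/5)*6) + 0)) = 66*(0*((36 + 12/5 + 24 + 18/5) + 0)) = 66*(0*(66 + 0)) = 66*(0*66) = 66*0 = 0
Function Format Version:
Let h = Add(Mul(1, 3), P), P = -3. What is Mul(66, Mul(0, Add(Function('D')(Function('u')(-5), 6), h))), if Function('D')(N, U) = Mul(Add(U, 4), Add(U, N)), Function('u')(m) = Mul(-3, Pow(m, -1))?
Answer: 0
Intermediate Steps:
Function('D')(N, U) = Mul(Add(4, U), Add(N, U))
h = 0 (h = Add(Mul(1, 3), -3) = Add(3, -3) = 0)
Mul(66, Mul(0, Add(Function('D')(Function('u')(-5), 6), h))) = Mul(66, Mul(0, Add(Add(Pow(6, 2), Mul(4, Mul(-3, Pow(-5, -1))), Mul(4, 6), Mul(Mul(-3, Pow(-5, -1)), 6)), 0))) = Mul(66, Mul(0, Add(Add(36, Mul(4, Mul(-3, Rational(-1, 5))), 24, Mul(Mul(-3, Rational(-1, 5)), 6)), 0))) = Mul(66, Mul(0, Add(Add(36, Mul(4, Rational(3, 5)), 24, Mul(Rational(3, 5), 6)), 0))) = Mul(66, Mul(0, Add(Add(36, Rational(12, 5), 24, Rational(18, 5)), 0))) = Mul(66, Mul(0, Add(66, 0))) = Mul(66, Mul(0, 66)) = Mul(66, 0) = 0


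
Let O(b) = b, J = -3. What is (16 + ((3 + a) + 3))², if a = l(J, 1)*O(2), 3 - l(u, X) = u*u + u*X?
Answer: 256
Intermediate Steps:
l(u, X) = 3 - u² - X*u (l(u, X) = 3 - (u*u + u*X) = 3 - (u² + X*u) = 3 + (-u² - X*u) = 3 - u² - X*u)
a = -6 (a = (3 - 1*(-3)² - 1*1*(-3))*2 = (3 - 1*9 + 3)*2 = (3 - 9 + 3)*2 = -3*2 = -6)
(16 + ((3 + a) + 3))² = (16 + ((3 - 6) + 3))² = (16 + (-3 + 3))² = (16 + 0)² = 16² = 256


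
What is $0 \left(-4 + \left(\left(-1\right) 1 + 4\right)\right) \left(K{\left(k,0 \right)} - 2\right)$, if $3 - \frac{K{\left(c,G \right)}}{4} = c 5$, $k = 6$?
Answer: $0$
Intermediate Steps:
$K{\left(c,G \right)} = 12 - 20 c$ ($K{\left(c,G \right)} = 12 - 4 c 5 = 12 - 4 \cdot 5 c = 12 - 20 c$)
$0 \left(-4 + \left(\left(-1\right) 1 + 4\right)\right) \left(K{\left(k,0 \right)} - 2\right) = 0 \left(-4 + \left(\left(-1\right) 1 + 4\right)\right) \left(\left(12 - 120\right) - 2\right) = 0 \left(-4 + \left(-1 + 4\right)\right) \left(\left(12 - 120\right) - 2\right) = 0 \left(-4 + 3\right) \left(-108 - 2\right) = 0 \left(-1\right) \left(-110\right) = 0 \left(-110\right) = 0$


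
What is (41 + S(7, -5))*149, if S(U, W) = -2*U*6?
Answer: -6407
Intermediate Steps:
S(U, W) = -12*U
(41 + S(7, -5))*149 = (41 - 12*7)*149 = (41 - 84)*149 = -43*149 = -6407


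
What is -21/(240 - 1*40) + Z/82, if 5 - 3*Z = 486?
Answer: -50683/24600 ≈ -2.0603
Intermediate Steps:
Z = -481/3 (Z = 5/3 - ⅓*486 = 5/3 - 162 = -481/3 ≈ -160.33)
-21/(240 - 1*40) + Z/82 = -21/(240 - 1*40) - 481/3/82 = -21/(240 - 40) - 481/3*1/82 = -21/200 - 481/246 = -50683/24600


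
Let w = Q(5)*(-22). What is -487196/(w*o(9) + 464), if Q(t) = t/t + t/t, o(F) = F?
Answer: -121799/17 ≈ -7164.6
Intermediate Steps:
Q(t) = 2 (Q(t) = 1 + 1 = 2)
w = -44 (w = 2*(-22) = -44)
-487196/(w*o(9) + 464) = -487196/(-44*9 + 464) = -487196/(-396 + 464) = -487196/68 = -487196*1/68 = -121799/17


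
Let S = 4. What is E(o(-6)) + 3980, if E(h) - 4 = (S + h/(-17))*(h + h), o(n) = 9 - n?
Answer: 69318/17 ≈ 4077.5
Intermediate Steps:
E(h) = 4 + 2*h*(4 - h/17) (E(h) = 4 + (4 + h/(-17))*(h + h) = 4 + (4 + h*(-1/17))*(2*h) = 4 + (4 - h/17)*(2*h) = 4 + 2*h*(4 - h/17))
E(o(-6)) + 3980 = (4 + 8*(9 - 1*(-6)) - 2*(9 - 1*(-6))**2/17) + 3980 = (4 + 8*(9 + 6) - 2*(9 + 6)**2/17) + 3980 = (4 + 8*15 - 2/17*15**2) + 3980 = (4 + 120 - 2/17*225) + 3980 = (4 + 120 - 450/17) + 3980 = 1658/17 + 3980 = 69318/17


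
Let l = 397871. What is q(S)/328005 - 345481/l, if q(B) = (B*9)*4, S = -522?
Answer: -13421809693/14500408595 ≈ -0.92562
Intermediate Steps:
q(B) = 36*B (q(B) = (9*B)*4 = 36*B)
q(S)/328005 - 345481/l = (36*(-522))/328005 - 345481/397871 = -18792*1/328005 - 345481*1/397871 = -2088/36445 - 345481/397871 = -13421809693/14500408595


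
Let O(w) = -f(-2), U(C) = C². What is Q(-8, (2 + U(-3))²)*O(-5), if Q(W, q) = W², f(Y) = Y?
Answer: 128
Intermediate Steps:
O(w) = 2 (O(w) = -1*(-2) = 2)
Q(-8, (2 + U(-3))²)*O(-5) = (-8)²*2 = 64*2 = 128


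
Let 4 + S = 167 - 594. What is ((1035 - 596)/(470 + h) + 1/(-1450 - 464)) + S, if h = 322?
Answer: -9886489/22968 ≈ -430.45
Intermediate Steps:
S = -431 (S = -4 + (167 - 594) = -4 - 427 = -431)
((1035 - 596)/(470 + h) + 1/(-1450 - 464)) + S = ((1035 - 596)/(470 + 322) + 1/(-1450 - 464)) - 431 = (439/792 + 1/(-1914)) - 431 = (439*(1/792) - 1/1914) - 431 = (439/792 - 1/1914) - 431 = 12719/22968 - 431 = -9886489/22968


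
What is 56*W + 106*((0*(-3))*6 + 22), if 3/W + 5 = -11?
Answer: 4643/2 ≈ 2321.5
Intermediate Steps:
W = -3/16 (W = 3/(-5 - 11) = 3/(-16) = 3*(-1/16) = -3/16 ≈ -0.18750)
56*W + 106*((0*(-3))*6 + 22) = 56*(-3/16) + 106*((0*(-3))*6 + 22) = -21/2 + 106*(0*6 + 22) = -21/2 + 106*(0 + 22) = -21/2 + 106*22 = -21/2 + 2332 = 4643/2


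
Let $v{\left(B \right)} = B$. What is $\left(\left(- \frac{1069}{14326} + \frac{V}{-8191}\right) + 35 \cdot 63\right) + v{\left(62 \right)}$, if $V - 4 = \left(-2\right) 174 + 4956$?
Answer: $\frac{265944623331}{117344266} \approx 2266.4$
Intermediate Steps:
$V = 4612$ ($V = 4 + \left(\left(-2\right) 174 + 4956\right) = 4 + \left(-348 + 4956\right) = 4 + 4608 = 4612$)
$\left(\left(- \frac{1069}{14326} + \frac{V}{-8191}\right) + 35 \cdot 63\right) + v{\left(62 \right)} = \left(\left(- \frac{1069}{14326} + \frac{4612}{-8191}\right) + 35 \cdot 63\right) + 62 = \left(\left(\left(-1069\right) \frac{1}{14326} + 4612 \left(- \frac{1}{8191}\right)\right) + 2205\right) + 62 = \left(\left(- \frac{1069}{14326} - \frac{4612}{8191}\right) + 2205\right) + 62 = \left(- \frac{74827691}{117344266} + 2205\right) + 62 = \frac{258669278839}{117344266} + 62 = \frac{265944623331}{117344266}$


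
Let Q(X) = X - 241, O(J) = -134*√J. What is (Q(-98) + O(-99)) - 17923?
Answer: -18262 - 402*I*√11 ≈ -18262.0 - 1333.3*I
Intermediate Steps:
Q(X) = -241 + X
(Q(-98) + O(-99)) - 17923 = ((-241 - 98) - 402*I*√11) - 17923 = (-339 - 402*I*√11) - 17923 = -18262 - 402*I*√11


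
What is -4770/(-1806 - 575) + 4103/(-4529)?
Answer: 11834087/10783549 ≈ 1.0974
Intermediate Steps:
-4770/(-1806 - 575) + 4103/(-4529) = -4770/(-2381) + 4103*(-1/4529) = -4770*(-1/2381) - 4103/4529 = 4770/2381 - 4103/4529 = 11834087/10783549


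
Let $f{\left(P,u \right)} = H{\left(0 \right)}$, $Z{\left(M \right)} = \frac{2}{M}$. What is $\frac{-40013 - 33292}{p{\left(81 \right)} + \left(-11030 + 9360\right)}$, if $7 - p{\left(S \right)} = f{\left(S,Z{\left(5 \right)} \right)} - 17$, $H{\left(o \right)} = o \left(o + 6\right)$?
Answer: $\frac{73305}{1646} \approx 44.535$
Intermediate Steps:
$H{\left(o \right)} = o \left(6 + o\right)$
$f{\left(P,u \right)} = 0$ ($f{\left(P,u \right)} = 0 \left(6 + 0\right) = 0 \cdot 6 = 0$)
$p{\left(S \right)} = 24$ ($p{\left(S \right)} = 7 - \left(0 - 17\right) = 7 - -17 = 7 + 17 = 24$)
$\frac{-40013 - 33292}{p{\left(81 \right)} + \left(-11030 + 9360\right)} = \frac{-40013 - 33292}{24 + \left(-11030 + 9360\right)} = - \frac{73305}{24 - 1670} = - \frac{73305}{-1646} = \left(-73305\right) \left(- \frac{1}{1646}\right) = \frac{73305}{1646}$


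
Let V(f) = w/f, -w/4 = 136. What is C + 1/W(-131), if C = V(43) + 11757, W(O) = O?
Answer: 66155874/5633 ≈ 11744.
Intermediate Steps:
w = -544 (w = -4*136 = -544)
V(f) = -544/f
C = 505007/43 (C = -544/43 + 11757 = 505007/43 ≈ 11744.)
C + 1/W(-131) = 505007/43 + 1/(-131) = 505007/43 - 1/131 = 66155874/5633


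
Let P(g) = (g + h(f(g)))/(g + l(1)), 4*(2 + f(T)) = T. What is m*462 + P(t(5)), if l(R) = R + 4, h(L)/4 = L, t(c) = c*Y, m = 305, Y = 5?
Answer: 704557/5 ≈ 1.4091e+5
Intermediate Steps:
f(T) = -2 + T/4
t(c) = 5*c (t(c) = c*5 = 5*c)
h(L) = 4*L
l(R) = 4 + R
P(g) = (-8 + 2*g)/(5 + g) (P(g) = (g + 4*(-2 + g/4))/(g + (4 + 1)) = (g + (-8 + g))/(g + 5) = (-8 + 2*g)/(5 + g))
m*462 + P(t(5)) = 305*462 + 2*(-4 + 5*5)/(5 + 5*5) = 140910 + 2*(-4 + 25)/(5 + 25) = 140910 + 2*21/30 = 140910 + 2*(1/30)*21 = 140910 + 7/5 = 704557/5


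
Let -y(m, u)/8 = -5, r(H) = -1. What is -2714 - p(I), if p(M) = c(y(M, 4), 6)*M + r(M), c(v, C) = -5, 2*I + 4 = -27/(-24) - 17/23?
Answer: -1001709/368 ≈ -2722.0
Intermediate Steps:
y(m, u) = 40 (y(m, u) = -8*(-5) = 40)
I = -665/368 (I = -2 + (-27/(-24) - 17/23)/2 = -2 + (-27*(-1/24) - 17*1/23)/2 = -2 + (9/8 - 17/23)/2 = -2 + (1/2)*(71/184) = -2 + 71/368 = -665/368 ≈ -1.8071)
p(M) = -1 - 5*M (p(M) = -5*M - 1 = -1 - 5*M)
-2714 - p(I) = -2714 - (-1 - 5*(-665/368)) = -2714 - (-1 + 3325/368) = -2714 - 1*2957/368 = -2714 - 2957/368 = -1001709/368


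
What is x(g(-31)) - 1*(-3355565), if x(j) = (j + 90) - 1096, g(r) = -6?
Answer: 3354553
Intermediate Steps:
x(j) = -1006 + j (x(j) = (90 + j) - 1096 = -1006 + j)
x(g(-31)) - 1*(-3355565) = (-1006 - 6) - 1*(-3355565) = -1012 + 3355565 = 3354553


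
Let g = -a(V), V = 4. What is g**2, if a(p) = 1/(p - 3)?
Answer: 1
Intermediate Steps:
a(p) = 1/(-3 + p)
g = -1 (g = -1/(-3 + 4) = -1/1 = -1*1 = -1)
g**2 = (-1)**2 = 1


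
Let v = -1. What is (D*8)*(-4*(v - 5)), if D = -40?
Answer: -7680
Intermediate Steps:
(D*8)*(-4*(v - 5)) = (-40*8)*(-4*(-1 - 5)) = -(-1280)*(-6) = -320*24 = -7680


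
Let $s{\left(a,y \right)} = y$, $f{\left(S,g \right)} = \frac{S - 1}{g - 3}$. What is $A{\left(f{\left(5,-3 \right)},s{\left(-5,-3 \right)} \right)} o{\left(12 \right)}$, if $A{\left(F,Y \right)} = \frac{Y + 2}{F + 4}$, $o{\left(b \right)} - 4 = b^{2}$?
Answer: $- \frac{222}{5} \approx -44.4$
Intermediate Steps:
$o{\left(b \right)} = 4 + b^{2}$
$f{\left(S,g \right)} = \frac{-1 + S}{-3 + g}$
$A{\left(F,Y \right)} = \frac{2 + Y}{4 + F}$
$A{\left(f{\left(5,-3 \right)},s{\left(-5,-3 \right)} \right)} o{\left(12 \right)} = \frac{2 - 3}{4 + \frac{-1 + 5}{-3 - 3}} \left(4 + 12^{2}\right) = \frac{1}{4 + \frac{1}{-6} \cdot 4} \left(-1\right) \left(4 + 144\right) = \frac{1}{4 - \frac{2}{3}} \left(-1\right) 148 = \frac{1}{\frac{10}{3}} \left(-1\right) 148 = \frac{3}{10} \left(-1\right) 148 = \left(- \frac{3}{10}\right) 148 = - \frac{222}{5}$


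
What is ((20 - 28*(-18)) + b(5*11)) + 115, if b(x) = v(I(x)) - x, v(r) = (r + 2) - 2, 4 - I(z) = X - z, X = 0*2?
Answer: 643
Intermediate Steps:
X = 0
I(z) = 4 + z (I(z) = 4 - (0 - z) = 4 - (-1)*z = 4 + z)
v(r) = r (v(r) = (2 + r) - 2 = r)
b(x) = 4 (b(x) = (4 + x) - x = 4)
((20 - 28*(-18)) + b(5*11)) + 115 = ((20 - 28*(-18)) + 4) + 115 = ((20 + 504) + 4) + 115 = (524 + 4) + 115 = 528 + 115 = 643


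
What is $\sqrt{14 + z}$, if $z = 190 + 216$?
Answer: $2 \sqrt{105} \approx 20.494$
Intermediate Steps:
$z = 406$
$\sqrt{14 + z} = \sqrt{14 + 406} = \sqrt{420} = 2 \sqrt{105}$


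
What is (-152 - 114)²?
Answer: 70756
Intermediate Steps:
(-152 - 114)² = (-266)² = 70756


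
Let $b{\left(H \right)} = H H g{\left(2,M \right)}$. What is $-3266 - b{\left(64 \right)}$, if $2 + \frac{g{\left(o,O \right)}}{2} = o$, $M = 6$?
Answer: $-3266$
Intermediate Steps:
$g{\left(o,O \right)} = -4 + 2 o$
$b{\left(H \right)} = 0$ ($b{\left(H \right)} = H H \left(-4 + 2 \cdot 2\right) = H^{2} \left(-4 + 4\right) = H^{2} \cdot 0 = 0$)
$-3266 - b{\left(64 \right)} = -3266 - 0 = -3266 + 0 = -3266$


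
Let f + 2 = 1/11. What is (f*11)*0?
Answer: 0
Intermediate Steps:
f = -21/11 (f = -2 + 1/11 = -21/11 ≈ -1.9091)
(f*11)*0 = -21/11*11*0 = -21*0 = 0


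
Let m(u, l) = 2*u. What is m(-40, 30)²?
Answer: 6400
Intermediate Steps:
m(-40, 30)² = (2*(-40))² = (-80)² = 6400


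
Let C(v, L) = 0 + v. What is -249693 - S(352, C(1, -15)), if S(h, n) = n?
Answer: -249694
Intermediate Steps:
C(v, L) = v
-249693 - S(352, C(1, -15)) = -249693 - 1*1 = -249693 - 1 = -249694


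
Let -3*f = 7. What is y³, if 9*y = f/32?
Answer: -343/644972544 ≈ -5.3181e-7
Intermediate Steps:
f = -7/3 (f = -⅓*7 = -7/3 ≈ -2.3333)
y = -7/864 (y = (-7/3/32)/9 = (-7/3*1/32)/9 = (⅑)*(-7/96) = -7/864 ≈ -0.0081019)
y³ = (-7/864)³ = -343/644972544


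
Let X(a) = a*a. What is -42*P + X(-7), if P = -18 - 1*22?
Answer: 1729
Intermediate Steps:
P = -40 (P = -18 - 22 = -40)
X(a) = a²
-42*P + X(-7) = -42*(-40) + (-7)² = 1680 + 49 = 1729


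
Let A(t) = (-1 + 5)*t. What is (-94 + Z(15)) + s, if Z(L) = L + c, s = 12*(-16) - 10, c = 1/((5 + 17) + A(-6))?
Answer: -563/2 ≈ -281.50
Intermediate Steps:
A(t) = 4*t
c = -½ (c = 1/((5 + 17) + 4*(-6)) = 1/(22 - 24) = 1/(-2) = -½ ≈ -0.50000)
s = -202 (s = -192 - 10 = -202)
Z(L) = -½ + L (Z(L) = L - ½ = -½ + L)
(-94 + Z(15)) + s = (-94 + (-½ + 15)) - 202 = (-94 + 29/2) - 202 = -159/2 - 202 = -563/2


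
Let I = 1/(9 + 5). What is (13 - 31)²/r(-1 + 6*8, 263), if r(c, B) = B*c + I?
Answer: 1512/57685 ≈ 0.026211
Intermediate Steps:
I = 1/14 ≈ 0.071429
r(c, B) = 1/14 + B*c (r(c, B) = B*c + 1/14 = 1/14 + B*c)
(13 - 31)²/r(-1 + 6*8, 263) = (13 - 31)²/(1/14 + 263*(-1 + 6*8)) = (-18)²/(1/14 + 263*(-1 + 48)) = 324/(1/14 + 263*47) = 324/(1/14 + 12361) = 324/(173055/14) = 324*(14/173055) = 1512/57685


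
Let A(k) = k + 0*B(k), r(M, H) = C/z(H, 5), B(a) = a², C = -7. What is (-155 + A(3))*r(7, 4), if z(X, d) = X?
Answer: 266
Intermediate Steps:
r(M, H) = -7/H
A(k) = k (A(k) = k + 0*k² = k + 0 = k)
(-155 + A(3))*r(7, 4) = (-155 + 3)*(-7/4) = -(-1064)/4 = -152*(-7/4) = 266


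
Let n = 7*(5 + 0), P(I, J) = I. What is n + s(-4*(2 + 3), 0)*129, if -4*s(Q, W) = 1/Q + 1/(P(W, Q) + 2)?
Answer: 1639/80 ≈ 20.487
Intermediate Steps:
n = 35 (n = 7*5 = 35)
s(Q, W) = -1/(4*Q) - 1/(4*(2 + W)) (s(Q, W) = -(1/Q + 1/(W + 2))/4 = -(1/Q + 1/(2 + W))/4 = -1/(4*Q) - 1/(4*(2 + W)))
n + s(-4*(2 + 3), 0)*129 = 35 + ((-2 - (-4)*(2 + 3) - 1*0)/(4*((-4*(2 + 3)))*(2 + 0)))*129 = 35 + ((¼)*(-2 - (-4)*5 + 0)/(-4*5*2))*129 = 35 + ((¼)*(½)*(-2 - 1*(-20) + 0)/(-20))*129 = 35 + ((¼)*(-1/20)*(½)*(-2 + 20 + 0))*129 = 35 + ((¼)*(-1/20)*(½)*18)*129 = 35 - 9/80*129 = 35 - 1161/80 = 1639/80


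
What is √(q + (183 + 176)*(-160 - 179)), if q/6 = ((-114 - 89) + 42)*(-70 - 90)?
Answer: 3*√3651 ≈ 181.27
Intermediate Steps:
q = 154560 (q = 6*(((-114 - 89) + 42)*(-70 - 90)) = 6*((-203 + 42)*(-160)) = 6*(-161*(-160)) = 6*25760 = 154560)
√(q + (183 + 176)*(-160 - 179)) = √(154560 + (183 + 176)*(-160 - 179)) = √(154560 + 359*(-339)) = √(154560 - 121701) = √32859 = 3*√3651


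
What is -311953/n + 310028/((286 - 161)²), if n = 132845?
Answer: 7262280807/415140625 ≈ 17.494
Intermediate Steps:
-311953/n + 310028/((286 - 161)²) = -311953/132845 + 310028/((286 - 161)²) = -311953*1/132845 + 310028/(125²) = -311953/132845 + 310028/15625 = 7262280807/415140625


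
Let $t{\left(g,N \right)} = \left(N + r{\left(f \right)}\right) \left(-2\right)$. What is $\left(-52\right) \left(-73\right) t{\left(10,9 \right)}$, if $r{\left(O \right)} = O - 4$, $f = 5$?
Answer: $-75920$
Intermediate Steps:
$r{\left(O \right)} = -4 + O$ ($r{\left(O \right)} = O - 4 = -4 + O$)
$t{\left(g,N \right)} = -2 - 2 N$ ($t{\left(g,N \right)} = \left(N + \left(-4 + 5\right)\right) \left(-2\right) = \left(N + 1\right) \left(-2\right) = \left(1 + N\right) \left(-2\right) = -2 - 2 N$)
$\left(-52\right) \left(-73\right) t{\left(10,9 \right)} = \left(-52\right) \left(-73\right) \left(-2 - 18\right) = 3796 \left(-2 - 18\right) = 3796 \left(-20\right) = -75920$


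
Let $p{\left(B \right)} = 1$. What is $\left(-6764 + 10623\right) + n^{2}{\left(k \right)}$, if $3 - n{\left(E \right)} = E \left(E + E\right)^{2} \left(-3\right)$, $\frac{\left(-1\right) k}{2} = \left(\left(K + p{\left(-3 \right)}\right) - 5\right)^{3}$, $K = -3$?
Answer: $15007459741586379484$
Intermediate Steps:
$k = 686$ ($k = - 2 \left(\left(-3 + 1\right) - 5\right)^{3} = - 2 \left(-2 - 5\right)^{3} = - 2 \left(-7\right)^{3} = \left(-2\right) \left(-343\right) = 686$)
$n{\left(E \right)} = 3 + 12 E^{3}$ ($n{\left(E \right)} = 3 - E \left(E + E\right)^{2} \left(-3\right) = 3 - E \left(2 E\right)^{2} \left(-3\right) = 3 - E 4 E^{2} \left(-3\right) = 3 - 4 E^{3} \left(-3\right) = 3 - - 12 E^{3} = 3 + 12 E^{3}$)
$\left(-6764 + 10623\right) + n^{2}{\left(k \right)} = \left(-6764 + 10623\right) + \left(3 + 12 \cdot 686^{3}\right)^{2} = 3859 + \left(3 + 12 \cdot 322828856\right)^{2} = 3859 + \left(3 + 3873946272\right)^{2} = 3859 + 3873946275^{2} = 3859 + 15007459741586375625 = 15007459741586379484$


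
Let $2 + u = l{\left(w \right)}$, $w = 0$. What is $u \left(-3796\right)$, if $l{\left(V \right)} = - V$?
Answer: $7592$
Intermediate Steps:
$u = -2$ ($u = -2 - 0 = -2 + 0 = -2$)
$u \left(-3796\right) = \left(-2\right) \left(-3796\right) = 7592$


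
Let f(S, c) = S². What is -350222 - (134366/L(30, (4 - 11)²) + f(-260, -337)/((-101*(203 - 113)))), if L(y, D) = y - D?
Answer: -5926417028/17271 ≈ -3.4314e+5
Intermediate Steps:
-350222 - (134366/L(30, (4 - 11)²) + f(-260, -337)/((-101*(203 - 113)))) = -350222 - (134366/(30 - (4 - 11)²) + (-260)²/((-101*(203 - 113)))) = -350222 - (134366/(30 - 1*(-7)²) + 67600/((-101*90))) = -350222 - (134366/(30 - 1*49) + 67600/(-9090)) = -350222 - (134366/(30 - 49) + 67600*(-1/9090)) = -350222 - (134366/(-19) - 6760/909) = -350222 - (134366*(-1/19) - 6760/909) = -350222 - (-134366/19 - 6760/909) = -350222 - 1*(-122267134/17271) = -350222 + 122267134/17271 = -5926417028/17271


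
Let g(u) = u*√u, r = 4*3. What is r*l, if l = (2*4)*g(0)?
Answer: 0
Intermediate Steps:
r = 12
g(u) = u^(3/2)
l = 0 (l = (2*4)*0^(3/2) = 8*0 = 0)
r*l = 12*0 = 0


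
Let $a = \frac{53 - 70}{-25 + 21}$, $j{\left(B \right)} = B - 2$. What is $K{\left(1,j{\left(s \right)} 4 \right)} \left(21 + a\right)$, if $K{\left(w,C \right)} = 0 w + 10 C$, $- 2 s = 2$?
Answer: $-3030$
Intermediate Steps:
$s = -1$ ($s = \left(- \frac{1}{2}\right) 2 = -1$)
$j{\left(B \right)} = -2 + B$ ($j{\left(B \right)} = B - 2 = -2 + B$)
$K{\left(w,C \right)} = 10 C$ ($K{\left(w,C \right)} = 0 + 10 C = 10 C$)
$a = \frac{17}{4}$ ($a = - \frac{17}{-4} = \left(-17\right) \left(- \frac{1}{4}\right) = \frac{17}{4} \approx 4.25$)
$K{\left(1,j{\left(s \right)} 4 \right)} \left(21 + a\right) = 10 \left(-2 - 1\right) 4 \left(21 + \frac{17}{4}\right) = 10 \left(\left(-3\right) 4\right) \frac{101}{4} = 10 \left(-12\right) \frac{101}{4} = \left(-120\right) \frac{101}{4} = -3030$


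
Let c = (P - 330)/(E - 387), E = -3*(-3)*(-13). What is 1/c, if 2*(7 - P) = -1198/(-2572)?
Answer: 185184/118765 ≈ 1.5592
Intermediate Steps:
E = -117 (E = 9*(-13) = -117)
P = 17405/2572 (P = 7 - (-599)/(-2572) = 7 - (-599)*(-1)/2572 = 7 - ½*599/1286 = 7 - 599/2572 = 17405/2572 ≈ 6.7671)
c = 118765/185184 (c = (17405/2572 - 330)/(-117 - 387) = -831355/2572/(-504) = -831355/2572*(-1/504) = 118765/185184 ≈ 0.64134)
1/c = 1/(118765/185184) = 185184/118765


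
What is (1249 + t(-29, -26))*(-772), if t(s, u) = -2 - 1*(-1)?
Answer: -963456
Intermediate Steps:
t(s, u) = -1 (t(s, u) = -2 + 1 = -1)
(1249 + t(-29, -26))*(-772) = (1249 - 1)*(-772) = 1248*(-772) = -963456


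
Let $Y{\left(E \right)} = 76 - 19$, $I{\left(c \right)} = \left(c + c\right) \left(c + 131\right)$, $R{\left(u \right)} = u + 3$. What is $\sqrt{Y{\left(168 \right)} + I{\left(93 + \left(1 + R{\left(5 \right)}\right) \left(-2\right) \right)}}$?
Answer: $\sqrt{30957} \approx 175.95$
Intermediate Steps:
$R{\left(u \right)} = 3 + u$
$I{\left(c \right)} = 2 c \left(131 + c\right)$
$Y{\left(E \right)} = 57$ ($Y{\left(E \right)} = 76 - 19 = 57$)
$\sqrt{Y{\left(168 \right)} + I{\left(93 + \left(1 + R{\left(5 \right)}\right) \left(-2\right) \right)}} = \sqrt{57 + 2 \left(93 + \left(1 + \left(3 + 5\right)\right) \left(-2\right)\right) \left(131 + \left(93 + \left(1 + \left(3 + 5\right)\right) \left(-2\right)\right)\right)} = \sqrt{57 + 2 \left(93 + \left(1 + 8\right) \left(-2\right)\right) \left(131 + \left(93 + \left(1 + 8\right) \left(-2\right)\right)\right)} = \sqrt{57 + 2 \left(93 + 9 \left(-2\right)\right) \left(131 + \left(93 + 9 \left(-2\right)\right)\right)} = \sqrt{57 + 2 \left(93 - 18\right) \left(131 + \left(93 - 18\right)\right)} = \sqrt{57 + 2 \cdot 75 \left(131 + 75\right)} = \sqrt{57 + 2 \cdot 75 \cdot 206} = \sqrt{57 + 30900} = \sqrt{30957}$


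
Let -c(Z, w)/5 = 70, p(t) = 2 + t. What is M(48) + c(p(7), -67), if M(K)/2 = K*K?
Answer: 4258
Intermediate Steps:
c(Z, w) = -350 (c(Z, w) = -5*70 = -350)
M(K) = 2*K² (M(K) = 2*(K*K) = 2*K²)
M(48) + c(p(7), -67) = 2*48² - 350 = 2*2304 - 350 = 4608 - 350 = 4258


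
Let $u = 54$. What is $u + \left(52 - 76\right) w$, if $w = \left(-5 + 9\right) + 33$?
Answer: $-834$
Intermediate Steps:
$w = 37$ ($w = 4 + 33 = 37$)
$u + \left(52 - 76\right) w = 54 + \left(52 - 76\right) 37 = 54 - 888 = -834$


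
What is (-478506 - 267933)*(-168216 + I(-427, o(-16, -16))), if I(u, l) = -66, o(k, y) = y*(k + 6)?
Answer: 125612247798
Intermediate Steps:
o(k, y) = y*(6 + k)
(-478506 - 267933)*(-168216 + I(-427, o(-16, -16))) = (-478506 - 267933)*(-168216 - 66) = -746439*(-168282) = 125612247798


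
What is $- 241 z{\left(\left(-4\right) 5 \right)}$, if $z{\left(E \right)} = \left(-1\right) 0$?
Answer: $0$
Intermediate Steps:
$z{\left(E \right)} = 0$
$- 241 z{\left(\left(-4\right) 5 \right)} = \left(-241\right) 0 = 0$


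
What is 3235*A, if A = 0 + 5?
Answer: 16175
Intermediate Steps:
A = 5
3235*A = 3235*5 = 16175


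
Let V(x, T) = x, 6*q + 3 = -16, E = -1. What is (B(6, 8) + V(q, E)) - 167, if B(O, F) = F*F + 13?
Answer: -559/6 ≈ -93.167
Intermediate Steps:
B(O, F) = 13 + F² (B(O, F) = F² + 13 = 13 + F²)
q = -19/6 (q = -½ + (⅙)*(-16) = -½ - 8/3 = -19/6 ≈ -3.1667)
(B(6, 8) + V(q, E)) - 167 = ((13 + 8²) - 19/6) - 167 = ((13 + 64) - 19/6) - 167 = (77 - 19/6) - 167 = 443/6 - 167 = -559/6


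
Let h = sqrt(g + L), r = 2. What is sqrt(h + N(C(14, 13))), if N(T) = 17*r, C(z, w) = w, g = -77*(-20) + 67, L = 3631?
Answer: sqrt(34 + 3*sqrt(582)) ≈ 10.314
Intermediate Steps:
g = 1607 (g = 1540 + 67 = 1607)
N(T) = 34 (N(T) = 17*2 = 34)
h = 3*sqrt(582) (h = sqrt(1607 + 3631) = sqrt(5238) = 3*sqrt(582) ≈ 72.374)
sqrt(h + N(C(14, 13))) = sqrt(3*sqrt(582) + 34) = sqrt(34 + 3*sqrt(582))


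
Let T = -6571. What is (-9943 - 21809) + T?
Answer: -38323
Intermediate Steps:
(-9943 - 21809) + T = (-9943 - 21809) - 6571 = -31752 - 6571 = -38323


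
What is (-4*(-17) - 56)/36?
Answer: ⅓ ≈ 0.33333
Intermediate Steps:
(-4*(-17) - 56)/36 = (68 - 56)*(1/36) = 12*(1/36) = ⅓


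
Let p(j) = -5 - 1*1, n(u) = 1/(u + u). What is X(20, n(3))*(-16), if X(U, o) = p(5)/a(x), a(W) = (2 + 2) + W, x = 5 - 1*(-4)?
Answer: 96/13 ≈ 7.3846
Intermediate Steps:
n(u) = 1/(2*u)
p(j) = -6 (p(j) = -5 - 1 = -6)
x = 9 (x = 5 + 4 = 9)
a(W) = 4 + W
X(U, o) = -6/13 (X(U, o) = -6/(4 + 9) = -6/13)
X(20, n(3))*(-16) = -6/13*(-16) = 96/13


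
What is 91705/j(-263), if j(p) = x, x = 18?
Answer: 91705/18 ≈ 5094.7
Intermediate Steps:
j(p) = 18
91705/j(-263) = 91705/18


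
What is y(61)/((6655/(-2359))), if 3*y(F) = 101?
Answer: -238259/19965 ≈ -11.934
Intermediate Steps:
y(F) = 101/3 (y(F) = (⅓)*101 = 101/3)
y(61)/((6655/(-2359))) = 101/(3*((6655/(-2359)))) = 101/(3*((6655*(-1/2359)))) = 101/(3*(-6655/2359)) = (101/3)*(-2359/6655) = -238259/19965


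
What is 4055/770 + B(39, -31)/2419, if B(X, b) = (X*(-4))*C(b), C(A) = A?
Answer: 2706553/372526 ≈ 7.2654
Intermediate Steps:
B(X, b) = -4*X*b (B(X, b) = (X*(-4))*b = (-4*X)*b = -4*X*b)
4055/770 + B(39, -31)/2419 = 4055/770 - 4*39*(-31)/2419 = 4055*(1/770) + 4836*(1/2419) = 811/154 + 4836/2419 = 2706553/372526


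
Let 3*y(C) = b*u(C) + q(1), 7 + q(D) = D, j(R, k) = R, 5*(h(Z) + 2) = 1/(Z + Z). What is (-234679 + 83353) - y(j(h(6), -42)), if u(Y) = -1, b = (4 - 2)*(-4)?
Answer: -453980/3 ≈ -1.5133e+5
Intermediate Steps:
b = -8 (b = 2*(-4) = -8)
h(Z) = -2 + 1/(10*Z) (h(Z) = -2 + 1/(5*(Z + Z)) = -2 + 1/(5*((2*Z))) = -2 + (1/(2*Z))/5 = -2 + 1/(10*Z))
q(D) = -7 + D
y(C) = 2/3 (y(C) = (-8*(-1) + (-7 + 1))/3 = (8 - 6)/3 = (1/3)*2 = 2/3)
(-234679 + 83353) - y(j(h(6), -42)) = (-234679 + 83353) - 1*2/3 = -151326 - 2/3 = -453980/3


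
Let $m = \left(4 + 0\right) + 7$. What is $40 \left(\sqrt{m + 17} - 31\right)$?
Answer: $-1240 + 80 \sqrt{7} \approx -1028.3$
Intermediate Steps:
$m = 11$ ($m = 4 + 7 = 11$)
$40 \left(\sqrt{m + 17} - 31\right) = 40 \left(\sqrt{11 + 17} - 31\right) = 40 \left(\sqrt{28} - 31\right) = 40 \left(2 \sqrt{7} - 31\right) = 40 \left(-31 + 2 \sqrt{7}\right) = -1240 + 80 \sqrt{7}$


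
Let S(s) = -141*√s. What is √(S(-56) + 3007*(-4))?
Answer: √(-12028 - 282*I*√14) ≈ 4.8058 - 109.78*I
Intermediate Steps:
√(S(-56) + 3007*(-4)) = √(-282*I*√14 + 3007*(-4)) = √(-282*I*√14 - 12028) = √(-12028 - 282*I*√14)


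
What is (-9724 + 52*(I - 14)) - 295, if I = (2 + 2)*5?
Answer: -9707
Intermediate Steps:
I = 20 (I = 4*5 = 20)
(-9724 + 52*(I - 14)) - 295 = (-9724 + 52*(20 - 14)) - 295 = (-9724 + 52*6) - 295 = (-9724 + 312) - 295 = -9412 - 295 = -9707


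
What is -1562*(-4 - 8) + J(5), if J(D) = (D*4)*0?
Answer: 18744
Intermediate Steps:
J(D) = 0 (J(D) = (4*D)*0 = 0)
-1562*(-4 - 8) + J(5) = -1562*(-4 - 8) + 0 = -1562*(-12) + 0 = -142*(-132) + 0 = 18744 + 0 = 18744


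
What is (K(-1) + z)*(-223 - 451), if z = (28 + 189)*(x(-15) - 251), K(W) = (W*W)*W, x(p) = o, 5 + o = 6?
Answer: 36565174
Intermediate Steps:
o = 1 (o = -5 + 6 = 1)
x(p) = 1
K(W) = W**3 (K(W) = W**2*W = W**3)
z = -54250 (z = (28 + 189)*(1 - 251) = 217*(-250) = -54250)
(K(-1) + z)*(-223 - 451) = ((-1)**3 - 54250)*(-223 - 451) = (-1 - 54250)*(-674) = -54251*(-674) = 36565174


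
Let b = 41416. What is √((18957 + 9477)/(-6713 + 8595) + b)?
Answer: √36686459293/941 ≈ 203.55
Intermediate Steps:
√((18957 + 9477)/(-6713 + 8595) + b) = √((18957 + 9477)/(-6713 + 8595) + 41416) = √(28434/1882 + 41416) = √(28434*(1/1882) + 41416) = √(14217/941 + 41416) = √(38986673/941) = √36686459293/941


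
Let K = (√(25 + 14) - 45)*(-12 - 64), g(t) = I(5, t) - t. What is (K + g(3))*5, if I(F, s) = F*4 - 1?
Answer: 17180 - 380*√39 ≈ 14807.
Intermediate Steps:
I(F, s) = -1 + 4*F (I(F, s) = 4*F - 1 = -1 + 4*F)
g(t) = 19 - t (g(t) = (-1 + 4*5) - t = (-1 + 20) - t = 19 - t)
K = 3420 - 76*√39 (K = (√39 - 45)*(-76) = (-45 + √39)*(-76) = 3420 - 76*√39 ≈ 2945.4)
(K + g(3))*5 = ((3420 - 76*√39) + (19 - 1*3))*5 = ((3420 - 76*√39) + (19 - 3))*5 = ((3420 - 76*√39) + 16)*5 = (3436 - 76*√39)*5 = 17180 - 380*√39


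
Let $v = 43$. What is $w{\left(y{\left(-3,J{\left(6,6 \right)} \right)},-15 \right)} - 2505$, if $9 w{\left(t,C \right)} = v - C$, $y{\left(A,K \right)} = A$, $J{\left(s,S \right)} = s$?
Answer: $- \frac{22487}{9} \approx -2498.6$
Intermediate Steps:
$w{\left(t,C \right)} = \frac{43}{9} - \frac{C}{9}$ ($w{\left(t,C \right)} = \frac{43 - C}{9} = \frac{43}{9} - \frac{C}{9}$)
$w{\left(y{\left(-3,J{\left(6,6 \right)} \right)},-15 \right)} - 2505 = \left(\frac{43}{9} - - \frac{5}{3}\right) - 2505 = \left(\frac{43}{9} + \frac{5}{3}\right) - 2505 = \frac{58}{9} - 2505 = - \frac{22487}{9}$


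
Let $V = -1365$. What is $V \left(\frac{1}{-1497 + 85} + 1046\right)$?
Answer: $- \frac{2016038115}{1412} \approx -1.4278 \cdot 10^{6}$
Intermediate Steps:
$V \left(\frac{1}{-1497 + 85} + 1046\right) = - 1365 \left(\frac{1}{-1497 + 85} + 1046\right) = - 1365 \left(\frac{1}{-1412} + 1046\right) = - 1365 \left(- \frac{1}{1412} + 1046\right) = \left(-1365\right) \frac{1476951}{1412} = - \frac{2016038115}{1412}$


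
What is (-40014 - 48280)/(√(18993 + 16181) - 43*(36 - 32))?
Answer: -176588/65 - 44147*√35174/2795 ≈ -5679.0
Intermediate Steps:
(-40014 - 48280)/(√(18993 + 16181) - 43*(36 - 32)) = -88294/(√35174 - 43*4) = -88294/(√35174 - 172) = -88294/(-172 + √35174)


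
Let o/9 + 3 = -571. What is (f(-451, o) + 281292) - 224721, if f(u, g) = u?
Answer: 56120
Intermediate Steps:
o = -5166 (o = -27 + 9*(-571) = -27 - 5139 = -5166)
(f(-451, o) + 281292) - 224721 = (-451 + 281292) - 224721 = 280841 - 224721 = 56120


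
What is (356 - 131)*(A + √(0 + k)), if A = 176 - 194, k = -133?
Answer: -4050 + 225*I*√133 ≈ -4050.0 + 2594.8*I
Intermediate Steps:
A = -18
(356 - 131)*(A + √(0 + k)) = (356 - 131)*(-18 + √(0 - 133)) = 225*(-18 + √(-133)) = 225*(-18 + I*√133) = -4050 + 225*I*√133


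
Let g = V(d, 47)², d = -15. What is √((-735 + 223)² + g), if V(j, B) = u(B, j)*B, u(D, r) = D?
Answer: 65*√1217 ≈ 2267.6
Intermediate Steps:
V(j, B) = B² (V(j, B) = B*B = B²)
g = 4879681 (g = (47²)² = 2209² = 4879681)
√((-735 + 223)² + g) = √((-735 + 223)² + 4879681) = √((-512)² + 4879681) = √(262144 + 4879681) = √5141825 = 65*√1217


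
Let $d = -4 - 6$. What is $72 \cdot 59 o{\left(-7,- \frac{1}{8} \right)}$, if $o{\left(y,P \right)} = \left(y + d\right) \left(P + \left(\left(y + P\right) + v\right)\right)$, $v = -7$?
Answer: $1029078$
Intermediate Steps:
$d = -10$ ($d = -4 - 6 = -10$)
$o{\left(y,P \right)} = \left(-10 + y\right) \left(-7 + y + 2 P\right)$ ($o{\left(y,P \right)} = \left(y - 10\right) \left(P - \left(7 - P - y\right)\right) = \left(-10 + y\right) \left(P - \left(7 - P - y\right)\right) = \left(-10 + y\right) \left(P + \left(-7 + P + y\right)\right) = \left(-10 + y\right) \left(-7 + y + 2 P\right)$)
$72 \cdot 59 o{\left(-7,- \frac{1}{8} \right)} = 72 \cdot 59 \left(70 + \left(-7\right)^{2} - 20 \left(- \frac{1}{8}\right) - -119 + 2 \left(- \frac{1}{8}\right) \left(-7\right)\right) = 4248 \left(70 + 49 - 20 \left(\left(-1\right) \frac{1}{8}\right) + 119 + 2 \left(\left(-1\right) \frac{1}{8}\right) \left(-7\right)\right) = 4248 \left(70 + 49 - - \frac{5}{2} + 119 + 2 \left(- \frac{1}{8}\right) \left(-7\right)\right) = 4248 \left(70 + 49 + \frac{5}{2} + 119 + \frac{7}{4}\right) = 4248 \cdot \frac{969}{4} = 1029078$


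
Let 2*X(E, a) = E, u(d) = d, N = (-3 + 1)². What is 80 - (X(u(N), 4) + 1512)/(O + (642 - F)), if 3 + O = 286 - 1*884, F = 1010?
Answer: 79034/969 ≈ 81.562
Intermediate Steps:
N = 4 (N = (-2)² = 4)
O = -601 (O = -3 + (286 - 1*884) = -3 + (286 - 884) = -3 - 598 = -601)
X(E, a) = E/2
80 - (X(u(N), 4) + 1512)/(O + (642 - F)) = 80 - ((½)*4 + 1512)/(-601 + (642 - 1*1010)) = 80 - (2 + 1512)/(-601 + (642 - 1010)) = 80 - 1514/(-601 - 368) = 80 - 1514/(-969) = 80 - 1514*(-1)/969 = 80 - 1*(-1514/969) = 80 + 1514/969 = 79034/969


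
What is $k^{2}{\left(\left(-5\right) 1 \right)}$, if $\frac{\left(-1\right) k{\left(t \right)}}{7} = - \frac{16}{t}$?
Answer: $\frac{12544}{25} \approx 501.76$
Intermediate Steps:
$k{\left(t \right)} = \frac{112}{t}$ ($k{\left(t \right)} = - 7 \left(- \frac{16}{t}\right) = \frac{112}{t}$)
$k^{2}{\left(\left(-5\right) 1 \right)} = \left(\frac{112}{\left(-5\right) 1}\right)^{2} = \left(\frac{112}{-5}\right)^{2} = \left(112 \left(- \frac{1}{5}\right)\right)^{2} = \left(- \frac{112}{5}\right)^{2} = \frac{12544}{25}$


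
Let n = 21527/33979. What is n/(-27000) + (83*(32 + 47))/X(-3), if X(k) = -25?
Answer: -21874940797/83403000 ≈ -262.28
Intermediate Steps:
n = 1957/3089 (n = 21527*(1/33979) = 1957/3089 ≈ 0.63354)
n/(-27000) + (83*(32 + 47))/X(-3) = (1957/3089)/(-27000) + (83*(32 + 47))/(-25) = (1957/3089)*(-1/27000) + (83*79)*(-1/25) = -1957/83403000 + 6557*(-1/25) = -1957/83403000 - 6557/25 = -21874940797/83403000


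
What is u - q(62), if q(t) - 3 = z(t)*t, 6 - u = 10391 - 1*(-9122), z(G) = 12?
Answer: -20254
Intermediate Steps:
u = -19507 (u = 6 - (10391 - 1*(-9122)) = 6 - (10391 + 9122) = 6 - 1*19513 = 6 - 19513 = -19507)
q(t) = 3 + 12*t
u - q(62) = -19507 - (3 + 12*62) = -19507 - (3 + 744) = -19507 - 1*747 = -19507 - 747 = -20254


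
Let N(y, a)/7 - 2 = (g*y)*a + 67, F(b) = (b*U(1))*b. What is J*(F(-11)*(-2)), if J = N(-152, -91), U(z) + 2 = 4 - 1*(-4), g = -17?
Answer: 2389302300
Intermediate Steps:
U(z) = 6 (U(z) = -2 + (4 - 1*(-4)) = -2 + (4 + 4) = -2 + 8 = 6)
F(b) = 6*b**2 (F(b) = (b*6)*b = (6*b)*b = 6*b**2)
N(y, a) = 483 - 119*a*y (N(y, a) = 14 + 7*((-17*y)*a + 67) = 14 + 7*(-17*a*y + 67) = 14 + 7*(67 - 17*a*y) = 14 + (469 - 119*a*y) = 483 - 119*a*y)
J = -1645525 (J = 483 - 119*(-91)*(-152) = 483 - 1646008 = -1645525)
J*(F(-11)*(-2)) = -1645525*6*(-11)**2*(-2) = -1645525*6*121*(-2) = -1194651150*(-2) = -1645525*(-1452) = 2389302300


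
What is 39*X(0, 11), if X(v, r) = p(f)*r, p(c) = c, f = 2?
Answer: 858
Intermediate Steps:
X(v, r) = 2*r
39*X(0, 11) = 39*(2*11) = 39*22 = 858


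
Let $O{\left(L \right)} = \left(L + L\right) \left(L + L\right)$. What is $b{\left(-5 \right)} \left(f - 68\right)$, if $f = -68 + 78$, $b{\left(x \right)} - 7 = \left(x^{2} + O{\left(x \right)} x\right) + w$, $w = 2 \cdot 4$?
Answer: $26680$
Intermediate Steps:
$O{\left(L \right)} = 4 L^{2}$ ($O{\left(L \right)} = 2 L 2 L = 4 L^{2}$)
$w = 8$
$b{\left(x \right)} = 15 + x^{2} + 4 x^{3}$ ($b{\left(x \right)} = 7 + \left(\left(x^{2} + 4 x^{2} x\right) + 8\right) = 7 + \left(\left(x^{2} + 4 x^{3}\right) + 8\right) = 7 + \left(8 + x^{2} + 4 x^{3}\right) = 15 + x^{2} + 4 x^{3}$)
$f = 10$
$b{\left(-5 \right)} \left(f - 68\right) = \left(15 + \left(-5\right)^{2} + 4 \left(-5\right)^{3}\right) \left(10 - 68\right) = \left(15 + 25 + 4 \left(-125\right)\right) \left(-58\right) = \left(15 + 25 - 500\right) \left(-58\right) = \left(-460\right) \left(-58\right) = 26680$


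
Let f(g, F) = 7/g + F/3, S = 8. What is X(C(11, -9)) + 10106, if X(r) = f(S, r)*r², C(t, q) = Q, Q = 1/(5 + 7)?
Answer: 104779073/10368 ≈ 10106.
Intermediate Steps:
Q = 1/12 ≈ 0.083333
C(t, q) = 1/12
f(g, F) = 7/g + F/3 (f(g, F) = 7/g + F*(⅓) = 7/g + F/3)
X(r) = r²*(7/8 + r/3) (X(r) = (7/8 + r/3)*r² = r²*(7/8 + r/3))
X(C(11, -9)) + 10106 = (1/12)²*(21 + 8*(1/12))/24 + 10106 = (1/24)*(1/144)*(21 + ⅔) + 10106 = (1/24)*(1/144)*(65/3) + 10106 = 65/10368 + 10106 = 104779073/10368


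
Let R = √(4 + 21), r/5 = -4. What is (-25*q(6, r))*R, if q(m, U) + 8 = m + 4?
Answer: -250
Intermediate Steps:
r = -20 (r = 5*(-4) = -20)
q(m, U) = -4 + m (q(m, U) = -8 + (m + 4) = -8 + (4 + m) = -4 + m)
R = 5 (R = √25 = 5)
(-25*q(6, r))*R = -25*(-4 + 6)*5 = -25*2*5 = -50*5 = -250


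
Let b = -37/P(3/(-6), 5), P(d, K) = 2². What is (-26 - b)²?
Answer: 4489/16 ≈ 280.56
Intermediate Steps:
P(d, K) = 4
b = -37/4 ≈ -9.2500
(-26 - b)² = (-26 - 1*(-37/4))² = (-26 + 37/4)² = (-67/4)² = 4489/16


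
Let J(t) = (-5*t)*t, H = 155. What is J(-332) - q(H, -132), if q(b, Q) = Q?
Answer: -550988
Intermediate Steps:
J(t) = -5*t²
J(-332) - q(H, -132) = -5*(-332)² - 1*(-132) = -5*110224 + 132 = -551120 + 132 = -550988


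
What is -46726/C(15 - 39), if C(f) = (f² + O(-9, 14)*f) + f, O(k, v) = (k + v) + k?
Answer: -23363/324 ≈ -72.108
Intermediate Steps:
O(k, v) = v + 2*k
C(f) = f² - 3*f (C(f) = (f² + (14 + 2*(-9))*f) + f = (f² + (14 - 18)*f) + f = (f² - 4*f) + f = f² - 3*f)
-46726/C(15 - 39) = -46726*1/((-3 + (15 - 39))*(15 - 39)) = -46726*(-1/(24*(-3 - 24))) = -46726/((-24*(-27))) = -46726/648 = -46726*1/648 = -23363/324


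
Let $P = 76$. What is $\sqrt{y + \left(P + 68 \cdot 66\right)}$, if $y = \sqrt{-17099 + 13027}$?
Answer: $\sqrt{4564 + 2 i \sqrt{1018}} \approx 67.559 + 0.4723 i$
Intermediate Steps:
$y = 2 i \sqrt{1018}$ ($y = \sqrt{-4072} = 2 i \sqrt{1018} \approx 63.812 i$)
$\sqrt{y + \left(P + 68 \cdot 66\right)} = \sqrt{2 i \sqrt{1018} + \left(76 + 68 \cdot 66\right)} = \sqrt{2 i \sqrt{1018} + \left(76 + 4488\right)} = \sqrt{2 i \sqrt{1018} + 4564} = \sqrt{4564 + 2 i \sqrt{1018}}$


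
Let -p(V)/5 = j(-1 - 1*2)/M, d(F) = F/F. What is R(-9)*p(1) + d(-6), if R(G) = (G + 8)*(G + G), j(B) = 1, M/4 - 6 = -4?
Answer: -41/4 ≈ -10.250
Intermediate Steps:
M = 8 (M = 24 + 4*(-4) = 24 - 16 = 8)
d(F) = 1
R(G) = 2*G*(8 + G) (R(G) = (8 + G)*(2*G) = 2*G*(8 + G))
p(V) = -5/8
R(-9)*p(1) + d(-6) = (2*(-9)*(8 - 9))*(-5/8) + 1 = (2*(-9)*(-1))*(-5/8) + 1 = 18*(-5/8) + 1 = -45/4 + 1 = -41/4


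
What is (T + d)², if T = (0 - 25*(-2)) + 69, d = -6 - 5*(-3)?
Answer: 16384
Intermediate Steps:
d = 9 (d = -6 + 15 = 9)
T = 119 (T = (0 - 5*(-10)) + 69 = (0 + 50) + 69 = 50 + 69 = 119)
(T + d)² = (119 + 9)² = 128² = 16384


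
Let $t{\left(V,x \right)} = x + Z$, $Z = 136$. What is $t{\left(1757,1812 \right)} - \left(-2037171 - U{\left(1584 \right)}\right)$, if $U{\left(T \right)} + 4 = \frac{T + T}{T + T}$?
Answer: $2039116$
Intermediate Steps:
$U{\left(T \right)} = -3$ ($U{\left(T \right)} = -4 + \frac{T + T}{T + T} = -4 + \frac{2 T}{2 T} = -4 + 2 T \frac{1}{2 T} = -4 + 1 = -3$)
$t{\left(V,x \right)} = 136 + x$ ($t{\left(V,x \right)} = x + 136 = 136 + x$)
$t{\left(1757,1812 \right)} - \left(-2037171 - U{\left(1584 \right)}\right) = \left(136 + 1812\right) - \left(-2037171 - -3\right) = 1948 - \left(-2037171 + 3\right) = 1948 - -2037168 = 1948 + 2037168 = 2039116$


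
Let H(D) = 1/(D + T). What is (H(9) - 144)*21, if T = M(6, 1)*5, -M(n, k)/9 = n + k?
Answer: -308455/102 ≈ -3024.1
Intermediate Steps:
M(n, k) = -9*k - 9*n (M(n, k) = -9*(n + k) = -9*(k + n) = -9*k - 9*n)
T = -315 (T = (-9*1 - 9*6)*5 = (-9 - 54)*5 = -63*5 = -315)
H(D) = 1/(-315 + D) (H(D) = 1/(D - 315) = 1/(-315 + D))
(H(9) - 144)*21 = (1/(-315 + 9) - 144)*21 = (1/(-306) - 144)*21 = (-1/306 - 144)*21 = -44065/306*21 = -308455/102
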